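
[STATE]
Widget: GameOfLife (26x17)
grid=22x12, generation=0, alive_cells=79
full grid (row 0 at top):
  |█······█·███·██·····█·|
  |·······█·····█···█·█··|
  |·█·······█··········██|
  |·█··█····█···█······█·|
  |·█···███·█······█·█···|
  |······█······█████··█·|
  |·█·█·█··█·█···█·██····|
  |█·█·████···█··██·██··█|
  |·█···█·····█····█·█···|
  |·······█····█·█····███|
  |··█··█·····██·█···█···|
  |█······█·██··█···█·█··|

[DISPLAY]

Gen: 0                    
█······█·███·██·····█·    
·······█·····█···█·█··    
·█·······█··········██    
·█··█····█···█······█·    
·█···███·█······█·█···    
······█······█████··█·    
·█·█·█··█·█···█·██····    
█·█·████···█··██·██··█    
·█···█·····█····█·█···    
·······█····█·█····███    
··█··█·····██·█···█···    
█······█·██··█···█·█··    
                          
                          
                          
                          


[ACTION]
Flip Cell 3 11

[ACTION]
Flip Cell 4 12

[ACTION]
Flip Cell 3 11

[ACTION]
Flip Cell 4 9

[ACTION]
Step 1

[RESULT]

Gen: 1                    
········█·█·███·······    
·········█··███····█·█    
········█··········███    
███··██·█··········███    
·····███····█···█··█··    
··█·█········██···█···    
·███··················    
█·██···█··██··█···█···    
·█··██·█···████·█·█··█    
······█·····█··█·████·    
······█·█·███·█···█···    
··········████····█···    
                          
                          
                          
                          


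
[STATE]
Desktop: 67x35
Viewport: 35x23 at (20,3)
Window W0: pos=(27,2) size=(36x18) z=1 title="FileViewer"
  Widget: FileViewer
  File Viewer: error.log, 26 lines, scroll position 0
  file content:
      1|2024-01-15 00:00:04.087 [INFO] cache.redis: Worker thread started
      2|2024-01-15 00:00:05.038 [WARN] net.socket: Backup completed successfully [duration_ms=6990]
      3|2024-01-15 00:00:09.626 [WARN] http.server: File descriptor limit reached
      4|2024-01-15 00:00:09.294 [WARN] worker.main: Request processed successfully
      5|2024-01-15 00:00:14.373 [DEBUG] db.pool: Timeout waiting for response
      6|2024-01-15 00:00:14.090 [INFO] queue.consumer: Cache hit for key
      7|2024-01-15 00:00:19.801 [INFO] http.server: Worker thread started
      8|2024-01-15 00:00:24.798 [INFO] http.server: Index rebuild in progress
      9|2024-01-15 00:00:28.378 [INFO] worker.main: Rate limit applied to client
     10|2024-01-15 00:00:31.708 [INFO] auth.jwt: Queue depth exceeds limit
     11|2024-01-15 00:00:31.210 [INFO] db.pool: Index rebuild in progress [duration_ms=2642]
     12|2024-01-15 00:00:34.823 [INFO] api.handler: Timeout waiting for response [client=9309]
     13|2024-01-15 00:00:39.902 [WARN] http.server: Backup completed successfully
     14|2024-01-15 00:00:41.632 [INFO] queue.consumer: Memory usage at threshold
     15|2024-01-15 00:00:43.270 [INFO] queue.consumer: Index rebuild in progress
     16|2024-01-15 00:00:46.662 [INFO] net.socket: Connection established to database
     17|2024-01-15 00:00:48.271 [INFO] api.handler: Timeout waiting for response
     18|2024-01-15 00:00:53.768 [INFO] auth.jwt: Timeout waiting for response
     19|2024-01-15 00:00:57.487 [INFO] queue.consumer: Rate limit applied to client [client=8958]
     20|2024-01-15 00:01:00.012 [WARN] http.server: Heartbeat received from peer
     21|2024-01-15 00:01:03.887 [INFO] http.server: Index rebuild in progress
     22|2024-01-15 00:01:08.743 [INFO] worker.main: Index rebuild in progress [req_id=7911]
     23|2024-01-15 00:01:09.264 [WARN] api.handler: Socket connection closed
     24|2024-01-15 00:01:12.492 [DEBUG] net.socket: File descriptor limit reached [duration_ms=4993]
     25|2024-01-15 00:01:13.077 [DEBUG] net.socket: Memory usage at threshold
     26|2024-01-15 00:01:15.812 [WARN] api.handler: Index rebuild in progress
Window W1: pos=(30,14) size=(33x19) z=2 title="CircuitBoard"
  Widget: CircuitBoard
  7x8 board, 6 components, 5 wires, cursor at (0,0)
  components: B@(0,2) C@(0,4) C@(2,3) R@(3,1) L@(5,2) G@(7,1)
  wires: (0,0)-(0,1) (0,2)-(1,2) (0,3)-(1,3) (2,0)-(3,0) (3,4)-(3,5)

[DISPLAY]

       ┃ FileViewer                
       ┠───────────────────────────
       ┃2024-01-15 00:00:04.087 [IN
       ┃2024-01-15 00:00:05.038 [WA
       ┃2024-01-15 00:00:09.626 [WA
       ┃2024-01-15 00:00:09.294 [WA
       ┃2024-01-15 00:00:14.373 [DE
       ┃2024-01-15 00:00:14.090 [IN
       ┃2024-01-15 00:00:19.801 [IN
       ┃2024-01-15 00:00:24.798 [IN
       ┃2024-01-15 00:00:28.378 [IN
       ┃20┏━━━━━━━━━━━━━━━━━━━━━━━━
       ┃20┃ CircuitBoard           
       ┃20┠────────────────────────
       ┃20┃   0 1 2 3 4 5 6        
       ┃20┃0  [.]─ ·   B   ·   C   
       ┗━━┃            │   │       
          ┃1           ·   ·       
          ┃                        
          ┃2   ·           C       
          ┃    │                   
          ┃3   ·   R           · ─ 
          ┃                        


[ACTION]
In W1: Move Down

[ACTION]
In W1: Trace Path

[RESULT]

       ┃ FileViewer                
       ┠───────────────────────────
       ┃2024-01-15 00:00:04.087 [IN
       ┃2024-01-15 00:00:05.038 [WA
       ┃2024-01-15 00:00:09.626 [WA
       ┃2024-01-15 00:00:09.294 [WA
       ┃2024-01-15 00:00:14.373 [DE
       ┃2024-01-15 00:00:14.090 [IN
       ┃2024-01-15 00:00:19.801 [IN
       ┃2024-01-15 00:00:24.798 [IN
       ┃2024-01-15 00:00:28.378 [IN
       ┃20┏━━━━━━━━━━━━━━━━━━━━━━━━
       ┃20┃ CircuitBoard           
       ┃20┠────────────────────────
       ┃20┃   0 1 2 3 4 5 6        
       ┃20┃0   · ─ ·   B   ·   C   
       ┗━━┃            │   │       
          ┃1  [.]      ·   ·       
          ┃                        
          ┃2   ·           C       
          ┃    │                   
          ┃3   ·   R           · ─ 
          ┃                        


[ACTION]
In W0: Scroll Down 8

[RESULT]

       ┃ FileViewer                
       ┠───────────────────────────
       ┃2024-01-15 00:00:28.378 [IN
       ┃2024-01-15 00:00:31.708 [IN
       ┃2024-01-15 00:00:31.210 [IN
       ┃2024-01-15 00:00:34.823 [IN
       ┃2024-01-15 00:00:39.902 [WA
       ┃2024-01-15 00:00:41.632 [IN
       ┃2024-01-15 00:00:43.270 [IN
       ┃2024-01-15 00:00:46.662 [IN
       ┃2024-01-15 00:00:48.271 [IN
       ┃20┏━━━━━━━━━━━━━━━━━━━━━━━━
       ┃20┃ CircuitBoard           
       ┃20┠────────────────────────
       ┃20┃   0 1 2 3 4 5 6        
       ┃20┃0   · ─ ·   B   ·   C   
       ┗━━┃            │   │       
          ┃1  [.]      ·   ·       
          ┃                        
          ┃2   ·           C       
          ┃    │                   
          ┃3   ·   R           · ─ 
          ┃                        


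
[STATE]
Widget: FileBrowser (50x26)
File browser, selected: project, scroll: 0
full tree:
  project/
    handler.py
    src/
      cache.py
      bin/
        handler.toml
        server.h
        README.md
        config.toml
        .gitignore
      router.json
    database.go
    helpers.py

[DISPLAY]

> [-] project/                                    
    handler.py                                    
    [+] src/                                      
    database.go                                   
    helpers.py                                    
                                                  
                                                  
                                                  
                                                  
                                                  
                                                  
                                                  
                                                  
                                                  
                                                  
                                                  
                                                  
                                                  
                                                  
                                                  
                                                  
                                                  
                                                  
                                                  
                                                  
                                                  


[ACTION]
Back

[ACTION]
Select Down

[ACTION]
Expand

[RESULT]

  [-] project/                                    
  > handler.py                                    
    [+] src/                                      
    database.go                                   
    helpers.py                                    
                                                  
                                                  
                                                  
                                                  
                                                  
                                                  
                                                  
                                                  
                                                  
                                                  
                                                  
                                                  
                                                  
                                                  
                                                  
                                                  
                                                  
                                                  
                                                  
                                                  
                                                  


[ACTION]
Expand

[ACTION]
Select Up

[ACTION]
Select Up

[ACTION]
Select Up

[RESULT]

> [-] project/                                    
    handler.py                                    
    [+] src/                                      
    database.go                                   
    helpers.py                                    
                                                  
                                                  
                                                  
                                                  
                                                  
                                                  
                                                  
                                                  
                                                  
                                                  
                                                  
                                                  
                                                  
                                                  
                                                  
                                                  
                                                  
                                                  
                                                  
                                                  
                                                  


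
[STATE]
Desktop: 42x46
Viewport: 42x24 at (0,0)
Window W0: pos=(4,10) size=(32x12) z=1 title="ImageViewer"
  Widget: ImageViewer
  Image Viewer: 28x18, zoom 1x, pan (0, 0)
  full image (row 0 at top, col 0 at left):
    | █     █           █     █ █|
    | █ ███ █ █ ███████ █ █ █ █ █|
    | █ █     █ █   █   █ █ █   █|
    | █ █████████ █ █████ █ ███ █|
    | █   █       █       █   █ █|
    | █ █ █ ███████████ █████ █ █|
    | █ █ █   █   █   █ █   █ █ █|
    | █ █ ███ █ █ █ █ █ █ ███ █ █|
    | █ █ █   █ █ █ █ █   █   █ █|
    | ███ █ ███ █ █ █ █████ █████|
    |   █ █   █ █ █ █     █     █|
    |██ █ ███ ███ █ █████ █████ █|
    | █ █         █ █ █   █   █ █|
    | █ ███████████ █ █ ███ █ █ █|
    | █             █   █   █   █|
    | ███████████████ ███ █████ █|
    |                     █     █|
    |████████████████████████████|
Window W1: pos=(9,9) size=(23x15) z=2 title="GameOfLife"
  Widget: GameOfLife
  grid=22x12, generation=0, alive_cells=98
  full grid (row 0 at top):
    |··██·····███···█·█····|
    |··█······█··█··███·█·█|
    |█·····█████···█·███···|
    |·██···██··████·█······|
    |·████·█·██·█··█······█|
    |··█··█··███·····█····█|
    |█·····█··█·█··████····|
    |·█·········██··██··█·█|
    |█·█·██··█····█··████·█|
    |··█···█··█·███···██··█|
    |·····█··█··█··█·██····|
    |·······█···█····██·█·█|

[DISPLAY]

                                          
                                          
                                          
                                          
                                          
                                          
                                          
                                          
                                          
         ┏━━━━━━━━━━━━━━━━━━━━━┓          
    ┏━━━━┃ GameOfLife          ┃━━━┓      
    ┃ Ima┠─────────────────────┨   ┃      
    ┠────┃Gen: 0               ┃───┨      
    ┃ █  ┃··█······█··█··███·█·┃█  ┃      
    ┃ █ █┃█·····█████···█·███··┃█  ┃      
    ┃ █ █┃·██···██··████·█·····┃█  ┃      
    ┃ █ █┃·████·█·██·█··█······┃█  ┃      
    ┃ █  ┃··█··█··███·····█····┃█  ┃      
    ┃ █ █┃█·····█··█·█··████···┃█  ┃      
    ┃ █ █┃·█·········██··██··█·┃█  ┃      
    ┃ █ █┃█·█·██··█····█··████·┃█  ┃      
    ┗━━━━┃··█···█··█·███···██··┃━━━┛      
         ┃·····█··█··█··█·██···┃          
         ┗━━━━━━━━━━━━━━━━━━━━━┛          


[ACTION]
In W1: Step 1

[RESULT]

                                          
                                          
                                          
                                          
                                          
                                          
                                          
                                          
                                          
         ┏━━━━━━━━━━━━━━━━━━━━━┓          
    ┏━━━━┃ GameOfLife          ┃━━━┓      
    ┃ Ima┠─────────────────────┨   ┃      
    ┠────┃Gen: 1               ┃───┨      
    ┃ █  ┃·███···█······█······┃█  ┃      
    ┃ █ █┃··█···█·······█···█··┃█  ┃      
    ┃ █ █┃█···········██·███···┃█  ┃      
    ┃ █ █┃····█·█······███·····┃█  ┃      
    ┃ █  ┃··█·███····█··█·██···┃█  ┃      
    ┃ █ █┃·█······██·██·█··█··█┃█  ┃      
    ┃ █ █┃██···█····████·····█·┃█  ┃      
    ┃ █ █┃··██·█····█··███···█·┃█  ┃      
    ┗━━━━┃·█·██·██████·███···██┃━━━┛      
         ┃······███··█·█·█····█┃          
         ┗━━━━━━━━━━━━━━━━━━━━━┛          


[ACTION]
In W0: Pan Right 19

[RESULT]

                                          
                                          
                                          
                                          
                                          
                                          
                                          
                                          
                                          
         ┏━━━━━━━━━━━━━━━━━━━━━┓          
    ┏━━━━┃ GameOfLife          ┃━━━┓      
    ┃ Ima┠─────────────────────┨   ┃      
    ┠────┃Gen: 1               ┃───┨      
    ┃█   ┃·███···█······█······┃   ┃      
    ┃█ █ ┃··█···█·······█···█··┃   ┃      
    ┃█ █ ┃█···········██·███···┃   ┃      
    ┃█ █ ┃····█·█······███·····┃   ┃      
    ┃  █ ┃··█·███····█··█·██···┃   ┃      
    ┃████┃·█······██·██·█··█··█┃   ┃      
    ┃█   ┃██···█····████·····█·┃   ┃      
    ┃█ ██┃··██·█····█··███···█·┃   ┃      
    ┗━━━━┃·█·██·██████·███···██┃━━━┛      
         ┃······███··█·█·█····█┃          
         ┗━━━━━━━━━━━━━━━━━━━━━┛          


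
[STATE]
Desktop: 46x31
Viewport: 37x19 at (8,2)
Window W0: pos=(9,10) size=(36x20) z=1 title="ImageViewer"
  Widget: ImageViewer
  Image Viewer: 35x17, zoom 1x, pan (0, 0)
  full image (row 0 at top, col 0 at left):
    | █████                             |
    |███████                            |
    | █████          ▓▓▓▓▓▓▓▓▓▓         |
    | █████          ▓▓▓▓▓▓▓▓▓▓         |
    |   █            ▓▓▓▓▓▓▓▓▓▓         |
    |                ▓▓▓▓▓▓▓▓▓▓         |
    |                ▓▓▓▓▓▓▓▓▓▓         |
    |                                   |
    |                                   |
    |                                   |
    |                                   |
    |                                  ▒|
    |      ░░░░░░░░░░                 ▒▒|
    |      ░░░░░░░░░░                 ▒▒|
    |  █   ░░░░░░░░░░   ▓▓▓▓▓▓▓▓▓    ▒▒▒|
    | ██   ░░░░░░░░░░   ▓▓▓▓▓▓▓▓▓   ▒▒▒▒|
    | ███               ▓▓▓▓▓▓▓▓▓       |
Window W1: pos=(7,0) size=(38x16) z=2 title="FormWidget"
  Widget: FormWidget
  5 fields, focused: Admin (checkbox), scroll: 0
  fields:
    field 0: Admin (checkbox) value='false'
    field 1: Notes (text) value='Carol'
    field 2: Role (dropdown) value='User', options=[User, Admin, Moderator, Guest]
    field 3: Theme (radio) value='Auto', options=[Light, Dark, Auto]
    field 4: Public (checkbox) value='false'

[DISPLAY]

────────────────────────────────────┨
> Admin:      [ ]                   ┃
  Notes:      [Carol               ]┃
  Role:       [User               ▼]┃
  Theme:      ( ) Light  ( ) Dark  (┃
  Public:     [ ]                   ┃
                                    ┃
                                    ┃
                                    ┃
                                    ┃
                                    ┃
                                    ┃
                                    ┃
━━━━━━━━━━━━━━━━━━━━━━━━━━━━━━━━━━━━┛
 ┃ █████          ▓▓▓▓▓▓▓▓▓▓        ┃
 ┃   █            ▓▓▓▓▓▓▓▓▓▓        ┃
 ┃                ▓▓▓▓▓▓▓▓▓▓        ┃
 ┃                ▓▓▓▓▓▓▓▓▓▓        ┃
 ┃                                  ┃


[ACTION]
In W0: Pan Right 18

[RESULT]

────────────────────────────────────┨
> Admin:      [ ]                   ┃
  Notes:      [Carol               ]┃
  Role:       [User               ▼]┃
  Theme:      ( ) Light  ( ) Dark  (┃
  Public:     [ ]                   ┃
                                    ┃
                                    ┃
                                    ┃
                                    ┃
                                    ┃
                                    ┃
                                    ┃
━━━━━━━━━━━━━━━━━━━━━━━━━━━━━━━━━━━━┛
 ┃▓▓▓▓▓▓▓▓                          ┃
 ┃▓▓▓▓▓▓▓▓                          ┃
 ┃▓▓▓▓▓▓▓▓                          ┃
 ┃▓▓▓▓▓▓▓▓                          ┃
 ┃                                  ┃


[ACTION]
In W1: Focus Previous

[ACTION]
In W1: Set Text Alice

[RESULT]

────────────────────────────────────┨
  Admin:      [ ]                   ┃
  Notes:      [Carol               ]┃
  Role:       [User               ▼]┃
  Theme:      ( ) Light  ( ) Dark  (┃
> Public:     [ ]                   ┃
                                    ┃
                                    ┃
                                    ┃
                                    ┃
                                    ┃
                                    ┃
                                    ┃
━━━━━━━━━━━━━━━━━━━━━━━━━━━━━━━━━━━━┛
 ┃▓▓▓▓▓▓▓▓                          ┃
 ┃▓▓▓▓▓▓▓▓                          ┃
 ┃▓▓▓▓▓▓▓▓                          ┃
 ┃▓▓▓▓▓▓▓▓                          ┃
 ┃                                  ┃


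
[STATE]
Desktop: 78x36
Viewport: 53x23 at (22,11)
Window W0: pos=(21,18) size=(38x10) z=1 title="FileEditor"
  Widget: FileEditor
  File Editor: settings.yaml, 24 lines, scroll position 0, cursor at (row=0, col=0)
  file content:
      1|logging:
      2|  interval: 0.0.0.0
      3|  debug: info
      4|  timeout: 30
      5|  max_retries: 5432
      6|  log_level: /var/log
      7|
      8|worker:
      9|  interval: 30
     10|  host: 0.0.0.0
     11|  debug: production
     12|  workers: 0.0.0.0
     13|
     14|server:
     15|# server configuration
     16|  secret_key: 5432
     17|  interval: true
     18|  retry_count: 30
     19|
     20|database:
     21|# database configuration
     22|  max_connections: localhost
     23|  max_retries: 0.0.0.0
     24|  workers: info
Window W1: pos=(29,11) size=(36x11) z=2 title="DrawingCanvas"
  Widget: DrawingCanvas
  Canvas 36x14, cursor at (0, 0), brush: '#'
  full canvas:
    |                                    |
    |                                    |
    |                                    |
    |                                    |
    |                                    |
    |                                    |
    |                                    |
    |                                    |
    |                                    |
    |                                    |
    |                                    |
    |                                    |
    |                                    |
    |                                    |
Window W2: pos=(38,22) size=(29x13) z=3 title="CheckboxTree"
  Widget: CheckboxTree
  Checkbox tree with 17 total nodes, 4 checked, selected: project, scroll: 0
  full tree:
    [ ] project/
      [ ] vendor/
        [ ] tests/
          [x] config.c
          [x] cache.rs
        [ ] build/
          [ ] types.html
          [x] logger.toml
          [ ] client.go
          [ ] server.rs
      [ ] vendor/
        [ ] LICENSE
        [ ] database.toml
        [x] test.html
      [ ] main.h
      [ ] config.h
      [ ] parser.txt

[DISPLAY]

       ┏━━━━━━━━━━━━━━━━━━━━━━━━━━━━━━━━━━┓          
       ┃ DrawingCanvas                    ┃          
       ┠──────────────────────────────────┨          
       ┃+                                 ┃          
       ┃                                  ┃          
       ┃                                  ┃          
       ┃                                  ┃          
━━━━━━━┃                                  ┃          
 FileEd┃                                  ┃          
───────┃                                  ┃          
█ogging┗━━━━━━━━━━━━━━━━━━━━━━━━━━━━━━━━━━┛          
  interval: 0.0.┏━━━━━━━━━━━━━━━━━━━━━━━━━━━┓        
  debug: info   ┃ CheckboxTree              ┃        
  timeout: 30   ┠───────────────────────────┨        
  max_retries: 5┃>[-] project/              ┃        
  log_level: /va┃   [-] vendor/             ┃        
━━━━━━━━━━━━━━━━┃     [x] tests/            ┃        
                ┃       [x] config.c        ┃        
                ┃       [x] cache.rs        ┃        
                ┃     [-] build/            ┃        
                ┃       [ ] types.html      ┃        
                ┃       [x] logger.toml     ┃        
                ┃       [ ] client.go       ┃        


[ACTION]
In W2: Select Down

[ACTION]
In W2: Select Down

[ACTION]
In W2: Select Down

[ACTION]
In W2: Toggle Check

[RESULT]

       ┏━━━━━━━━━━━━━━━━━━━━━━━━━━━━━━━━━━┓          
       ┃ DrawingCanvas                    ┃          
       ┠──────────────────────────────────┨          
       ┃+                                 ┃          
       ┃                                  ┃          
       ┃                                  ┃          
       ┃                                  ┃          
━━━━━━━┃                                  ┃          
 FileEd┃                                  ┃          
───────┃                                  ┃          
█ogging┗━━━━━━━━━━━━━━━━━━━━━━━━━━━━━━━━━━┛          
  interval: 0.0.┏━━━━━━━━━━━━━━━━━━━━━━━━━━━┓        
  debug: info   ┃ CheckboxTree              ┃        
  timeout: 30   ┠───────────────────────────┨        
  max_retries: 5┃ [-] project/              ┃        
  log_level: /va┃   [-] vendor/             ┃        
━━━━━━━━━━━━━━━━┃     [-] tests/            ┃        
                ┃>      [ ] config.c        ┃        
                ┃       [x] cache.rs        ┃        
                ┃     [-] build/            ┃        
                ┃       [ ] types.html      ┃        
                ┃       [x] logger.toml     ┃        
                ┃       [ ] client.go       ┃        


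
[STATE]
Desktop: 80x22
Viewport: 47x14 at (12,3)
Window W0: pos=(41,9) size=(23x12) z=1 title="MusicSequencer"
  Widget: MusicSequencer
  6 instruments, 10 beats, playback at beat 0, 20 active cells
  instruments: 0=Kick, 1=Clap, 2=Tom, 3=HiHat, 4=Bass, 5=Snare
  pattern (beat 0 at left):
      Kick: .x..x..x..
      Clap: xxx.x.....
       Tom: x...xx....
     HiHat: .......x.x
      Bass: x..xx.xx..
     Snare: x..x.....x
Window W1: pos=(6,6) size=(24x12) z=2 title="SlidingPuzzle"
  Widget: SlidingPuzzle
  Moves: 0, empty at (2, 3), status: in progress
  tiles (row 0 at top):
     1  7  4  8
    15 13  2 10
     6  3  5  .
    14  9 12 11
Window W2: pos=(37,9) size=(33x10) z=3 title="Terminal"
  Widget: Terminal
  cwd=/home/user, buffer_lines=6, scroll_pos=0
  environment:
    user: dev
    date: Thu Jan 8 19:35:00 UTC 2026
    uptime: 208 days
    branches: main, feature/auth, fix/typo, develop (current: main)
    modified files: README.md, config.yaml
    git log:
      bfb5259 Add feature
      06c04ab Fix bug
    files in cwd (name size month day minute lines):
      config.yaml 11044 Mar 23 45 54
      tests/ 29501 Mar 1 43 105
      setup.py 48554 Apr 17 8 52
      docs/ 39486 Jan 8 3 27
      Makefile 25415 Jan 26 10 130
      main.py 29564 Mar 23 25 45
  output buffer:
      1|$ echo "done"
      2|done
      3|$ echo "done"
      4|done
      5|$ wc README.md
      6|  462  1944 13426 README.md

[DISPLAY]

                                               
                                               
                                               
━━━━━━━━━━━━━━━━━┓                             
ingPuzzle        ┃                             
─────────────────┨                             
┬────┬────┬────┐ ┃       ┏━━━━━━━━━━━━━━━━━━━━━
│  7 │  4 │  8 │ ┃       ┃ Terminal            
┼────┼────┼────┤ ┃       ┠─────────────────────
│ 13 │  2 │ 10 │ ┃       ┃$ echo "done"        
┼────┼────┼────┤ ┃       ┃done                 
│  3 │  5 │    │ ┃       ┃$ echo "done"        
┼────┼────┼────┤ ┃       ┃done                 
│  9 │ 12 │ 11 │ ┃       ┃$ wc README.md       


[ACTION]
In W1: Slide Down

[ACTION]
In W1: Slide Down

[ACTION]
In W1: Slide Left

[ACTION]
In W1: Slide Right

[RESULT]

                                               
                                               
                                               
━━━━━━━━━━━━━━━━━┓                             
ingPuzzle        ┃                             
─────────────────┨                             
┬────┬────┬────┐ ┃       ┏━━━━━━━━━━━━━━━━━━━━━
│  7 │    │  4 │ ┃       ┃ Terminal            
┼────┼────┼────┤ ┃       ┠─────────────────────
│ 13 │  2 │  8 │ ┃       ┃$ echo "done"        
┼────┼────┼────┤ ┃       ┃done                 
│  3 │  5 │ 10 │ ┃       ┃$ echo "done"        
┼────┼────┼────┤ ┃       ┃done                 
│  9 │ 12 │ 11 │ ┃       ┃$ wc README.md       


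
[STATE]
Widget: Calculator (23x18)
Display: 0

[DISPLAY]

                      0
┌───┬───┬───┬───┐      
│ 7 │ 8 │ 9 │ ÷ │      
├───┼───┼───┼───┤      
│ 4 │ 5 │ 6 │ × │      
├───┼───┼───┼───┤      
│ 1 │ 2 │ 3 │ - │      
├───┼───┼───┼───┤      
│ 0 │ . │ = │ + │      
├───┼───┼───┼───┤      
│ C │ MC│ MR│ M+│      
└───┴───┴───┴───┘      
                       
                       
                       
                       
                       
                       


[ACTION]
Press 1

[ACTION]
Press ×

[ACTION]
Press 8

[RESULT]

                      8
┌───┬───┬───┬───┐      
│ 7 │ 8 │ 9 │ ÷ │      
├───┼───┼───┼───┤      
│ 4 │ 5 │ 6 │ × │      
├───┼───┼───┼───┤      
│ 1 │ 2 │ 3 │ - │      
├───┼───┼───┼───┤      
│ 0 │ . │ = │ + │      
├───┼───┼───┼───┤      
│ C │ MC│ MR│ M+│      
└───┴───┴───┴───┘      
                       
                       
                       
                       
                       
                       


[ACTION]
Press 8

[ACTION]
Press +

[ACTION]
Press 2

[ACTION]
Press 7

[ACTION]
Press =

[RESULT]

                    115
┌───┬───┬───┬───┐      
│ 7 │ 8 │ 9 │ ÷ │      
├───┼───┼───┼───┤      
│ 4 │ 5 │ 6 │ × │      
├───┼───┼───┼───┤      
│ 1 │ 2 │ 3 │ - │      
├───┼───┼───┼───┤      
│ 0 │ . │ = │ + │      
├───┼───┼───┼───┤      
│ C │ MC│ MR│ M+│      
└───┴───┴───┴───┘      
                       
                       
                       
                       
                       
                       


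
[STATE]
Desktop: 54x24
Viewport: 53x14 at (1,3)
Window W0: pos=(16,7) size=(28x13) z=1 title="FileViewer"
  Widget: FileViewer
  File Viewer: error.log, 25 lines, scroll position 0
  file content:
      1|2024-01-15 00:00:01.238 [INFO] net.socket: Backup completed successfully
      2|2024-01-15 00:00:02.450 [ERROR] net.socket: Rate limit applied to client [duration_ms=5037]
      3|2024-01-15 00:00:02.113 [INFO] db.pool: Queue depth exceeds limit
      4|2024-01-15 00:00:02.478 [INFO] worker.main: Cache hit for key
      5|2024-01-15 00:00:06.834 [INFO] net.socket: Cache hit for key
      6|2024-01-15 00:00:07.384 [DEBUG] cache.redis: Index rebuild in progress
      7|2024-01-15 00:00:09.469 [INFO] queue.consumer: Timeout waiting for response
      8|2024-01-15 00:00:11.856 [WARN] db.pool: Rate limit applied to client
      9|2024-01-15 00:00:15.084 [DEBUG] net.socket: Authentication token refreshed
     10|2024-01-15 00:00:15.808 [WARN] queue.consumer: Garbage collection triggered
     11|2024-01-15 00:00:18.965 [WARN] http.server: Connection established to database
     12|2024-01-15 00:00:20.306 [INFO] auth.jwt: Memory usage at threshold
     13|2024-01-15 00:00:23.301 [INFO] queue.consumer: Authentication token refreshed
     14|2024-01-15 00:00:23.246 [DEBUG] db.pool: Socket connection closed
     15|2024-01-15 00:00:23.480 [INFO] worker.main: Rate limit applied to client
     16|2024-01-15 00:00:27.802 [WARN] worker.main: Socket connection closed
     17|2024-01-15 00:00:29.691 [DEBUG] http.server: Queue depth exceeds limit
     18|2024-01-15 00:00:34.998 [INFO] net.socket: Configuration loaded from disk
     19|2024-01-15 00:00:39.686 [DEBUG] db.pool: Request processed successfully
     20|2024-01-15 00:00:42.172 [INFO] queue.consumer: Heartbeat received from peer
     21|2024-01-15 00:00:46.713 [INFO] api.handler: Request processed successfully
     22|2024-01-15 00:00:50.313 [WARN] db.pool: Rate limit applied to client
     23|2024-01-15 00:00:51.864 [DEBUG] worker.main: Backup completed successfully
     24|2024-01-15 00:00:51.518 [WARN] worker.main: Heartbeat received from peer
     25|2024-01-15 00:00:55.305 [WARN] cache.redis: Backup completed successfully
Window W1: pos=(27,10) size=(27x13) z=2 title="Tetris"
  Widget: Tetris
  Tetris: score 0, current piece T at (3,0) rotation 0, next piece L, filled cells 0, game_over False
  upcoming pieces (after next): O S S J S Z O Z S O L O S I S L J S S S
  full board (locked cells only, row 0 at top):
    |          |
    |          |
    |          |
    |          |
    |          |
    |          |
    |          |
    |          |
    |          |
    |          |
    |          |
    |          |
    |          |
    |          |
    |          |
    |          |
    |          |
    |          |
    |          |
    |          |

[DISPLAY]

                                                     
                                                     
                                                     
                                                     
               ┏━━━━━━━━━━━━━━━━━━━━━━━━━━┓          
               ┃ FileViewer               ┃          
               ┠──────────────────────────┨          
               ┃2024-01-15┏━━━━━━━━━━━━━━━━━━━━━━━━━┓
               ┃2024-01-15┃ Tetris                  ┃
               ┃2024-01-15┠─────────────────────────┨
               ┃2024-01-15┃          │Next:         ┃
               ┃2024-01-15┃          │  ▒           ┃
               ┃2024-01-15┃          │▒▒▒           ┃
               ┃2024-01-15┃          │              ┃


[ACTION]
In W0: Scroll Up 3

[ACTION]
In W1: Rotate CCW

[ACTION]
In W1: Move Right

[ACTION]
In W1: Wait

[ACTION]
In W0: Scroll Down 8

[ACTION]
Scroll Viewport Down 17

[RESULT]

               ┃2024-01-15┏━━━━━━━━━━━━━━━━━━━━━━━━━┓
               ┃2024-01-15┃ Tetris                  ┃
               ┃2024-01-15┠─────────────────────────┨
               ┃2024-01-15┃          │Next:         ┃
               ┃2024-01-15┃          │  ▒           ┃
               ┃2024-01-15┃          │▒▒▒           ┃
               ┃2024-01-15┃          │              ┃
               ┃2024-01-15┃          │              ┃
               ┃2024-01-15┃          │              ┃
               ┗━━━━━━━━━━┃          │Score:        ┃
                          ┃          │0             ┃
                          ┃          │              ┃
                          ┗━━━━━━━━━━━━━━━━━━━━━━━━━┛
                                                     
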